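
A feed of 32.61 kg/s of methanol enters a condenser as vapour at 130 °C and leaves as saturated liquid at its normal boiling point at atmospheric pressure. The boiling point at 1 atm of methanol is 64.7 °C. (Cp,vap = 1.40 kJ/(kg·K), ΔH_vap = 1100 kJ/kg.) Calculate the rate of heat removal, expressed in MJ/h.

vapour 130→64.7 °C: -91.42 kJ/kg
condensation at 64.7 °C: -1100 kJ/kg
Δh = -91.42 + -1100 = -1191.4 kJ/kg
Q = ṁ·Δh = 32.61 kg/s × -1191.4 kJ/kg = -38852 kJ/s
|Q| = 38852 kW = 139870 MJ/h

Q_c = 140000 MJ/h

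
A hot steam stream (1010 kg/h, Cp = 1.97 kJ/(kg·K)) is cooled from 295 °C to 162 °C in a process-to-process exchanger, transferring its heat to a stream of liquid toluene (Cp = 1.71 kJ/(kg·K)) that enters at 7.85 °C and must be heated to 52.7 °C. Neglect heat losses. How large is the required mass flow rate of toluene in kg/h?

Heat released by hot stream: Q = 1010 × 1.97 × (295 − 162) = 264630 kJ/h
Energy balance on cold side (adiabatic exchanger): Q = ṁ_c·Cp_c·(T_c,out − T_c,in)
ṁ_c = 264630 / [1.71 × (52.7 − 7.85)] = 3450.5 kg/h

ṁ_c = 3450 kg/h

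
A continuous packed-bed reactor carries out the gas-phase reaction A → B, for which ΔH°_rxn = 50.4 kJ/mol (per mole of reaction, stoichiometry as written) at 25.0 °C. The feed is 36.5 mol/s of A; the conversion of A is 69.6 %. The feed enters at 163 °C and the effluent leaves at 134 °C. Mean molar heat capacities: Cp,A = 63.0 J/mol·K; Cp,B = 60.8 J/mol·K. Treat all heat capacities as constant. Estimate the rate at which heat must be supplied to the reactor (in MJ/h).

Q_in = 4350 MJ/h

Extent of reaction ξ = 0.696 × 36.5 = 25.404 mol/s
Reaction term: ξ·ΔH°_rxn = 25.404 × 50.4 = 1280.4 kJ/s
Sensible, feed 163→25 °C: -317.33 kJ/s
Outlet flows (mol/s): A 11.096, B 25.404
Sensible, products 25→134 °C: 244.55 kJ/s
Q = ΔH = 1207.6 kJ/s = 1207.6 kW
Heat supplied = 4347.3 MJ/h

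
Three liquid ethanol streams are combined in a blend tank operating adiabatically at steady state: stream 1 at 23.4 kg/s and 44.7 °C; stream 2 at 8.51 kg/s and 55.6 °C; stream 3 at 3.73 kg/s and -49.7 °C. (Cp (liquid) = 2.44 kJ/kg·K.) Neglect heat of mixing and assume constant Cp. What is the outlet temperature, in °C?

Adiabatic, steady state ⇒ Σ ṁᵢCp,ᵢ(T_out − Tᵢ) = 0
T_out = Σ ṁᵢCp,ᵢTᵢ / Σ ṁᵢCp,ᵢ
      = 3254.4 / 86.962 = 37.423 °C

T_out = 37.4 °C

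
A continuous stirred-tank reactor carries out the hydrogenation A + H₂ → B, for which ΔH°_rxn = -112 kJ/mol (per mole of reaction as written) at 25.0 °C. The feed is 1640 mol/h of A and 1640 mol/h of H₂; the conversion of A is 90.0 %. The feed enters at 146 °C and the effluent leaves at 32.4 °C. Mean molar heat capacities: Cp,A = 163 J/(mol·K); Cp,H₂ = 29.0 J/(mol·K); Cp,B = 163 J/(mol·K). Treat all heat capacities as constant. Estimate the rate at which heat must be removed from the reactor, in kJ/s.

Q_out = 55.9 kJ/s

Extent of reaction ξ = 0.900 × 1640 = 1476 mol/h
Reaction term: ξ·ΔH°_rxn = 1476 × -112 = -165310 kJ/h
Sensible, feed 146→25 °C: -38100 kJ/h
Outlet flows (mol/h): A 164, H₂ 164, B 1476
Sensible, products 25→32.4 °C: 2013.4 kJ/h
Q = ΔH = -201400 kJ/h = -55.944 kW
Heat removed = 55.944 kJ/s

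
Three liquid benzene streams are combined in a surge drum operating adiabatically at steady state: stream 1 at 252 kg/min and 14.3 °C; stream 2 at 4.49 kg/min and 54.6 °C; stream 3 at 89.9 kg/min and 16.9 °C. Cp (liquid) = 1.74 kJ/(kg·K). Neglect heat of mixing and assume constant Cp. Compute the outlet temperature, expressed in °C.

T_out = 15.5 °C

No heat crosses the boundary, so H_out = H_in.
Σ ṁᵢCp,ᵢTᵢ = 252×1.74×14.3 + 4.49×1.74×54.6 + 89.9×1.74×16.9 = 9340.4
Σ ṁᵢCp,ᵢ = 252×1.74 + 4.49×1.74 + 89.9×1.74 = 602.72
T_out = 9340.4 / 602.72 = 15.497 °C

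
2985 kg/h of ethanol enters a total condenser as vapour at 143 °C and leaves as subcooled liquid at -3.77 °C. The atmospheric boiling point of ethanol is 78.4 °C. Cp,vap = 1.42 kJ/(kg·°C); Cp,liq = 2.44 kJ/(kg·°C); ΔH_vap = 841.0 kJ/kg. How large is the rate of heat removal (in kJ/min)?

vapour 143→78.4 °C: -91.732 kJ/kg
condensation at 78.4 °C: -841 kJ/kg
liquid 78.4→-3.77 °C: -200.49 kJ/kg
Δh = -91.732 + -841 + -200.49 = -1133.2 kJ/kg
Q = ṁ·Δh = 2985 kg/h × -1133.2 kJ/kg = -3.3827e+06 kJ/h
|Q| = 939.63 kW = 56378 kJ/min

Q_c = 56400 kJ/min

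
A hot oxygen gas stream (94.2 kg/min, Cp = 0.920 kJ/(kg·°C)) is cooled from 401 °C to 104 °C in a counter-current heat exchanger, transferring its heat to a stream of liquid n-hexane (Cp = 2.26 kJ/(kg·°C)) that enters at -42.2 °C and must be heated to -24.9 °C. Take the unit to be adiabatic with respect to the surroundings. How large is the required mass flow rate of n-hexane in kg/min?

Heat released by hot stream: Q = 94.2 × 0.920 × (401 − 104) = 25739 kJ/min
Energy balance on cold side (adiabatic exchanger): Q = ṁ_c·Cp_c·(T_c,out − T_c,in)
ṁ_c = 25739 / [2.26 × (-24.9 − -42.2)] = 658.33 kg/min

ṁ_c = 658 kg/min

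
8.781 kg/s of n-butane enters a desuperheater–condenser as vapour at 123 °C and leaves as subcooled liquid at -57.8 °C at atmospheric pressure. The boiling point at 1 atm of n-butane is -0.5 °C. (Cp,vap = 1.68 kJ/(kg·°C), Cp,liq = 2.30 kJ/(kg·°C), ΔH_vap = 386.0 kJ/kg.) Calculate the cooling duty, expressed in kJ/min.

Q_c = 382000 kJ/min

vapour 123→-0.5 °C: -207.48 kJ/kg
condensation at -0.5 °C: -386 kJ/kg
liquid -0.5→-57.8 °C: -131.79 kJ/kg
Δh = -207.48 + -386 + -131.79 = -725.27 kJ/kg
Q = ṁ·Δh = 8.781 kg/s × -725.27 kJ/kg = -6368.6 kJ/s
|Q| = 6368.6 kW = 382120 kJ/min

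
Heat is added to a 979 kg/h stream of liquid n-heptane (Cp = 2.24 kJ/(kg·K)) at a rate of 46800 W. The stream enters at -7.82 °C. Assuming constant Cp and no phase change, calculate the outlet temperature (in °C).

T_out = 69.0 °C

Q = 46800 W = 168480 kJ/h
ΔT = Q/(ṁ·Cp) = 168480/(979×2.24) = 76.828 K
T_out = -7.82 + 76.828 = 69.008 °C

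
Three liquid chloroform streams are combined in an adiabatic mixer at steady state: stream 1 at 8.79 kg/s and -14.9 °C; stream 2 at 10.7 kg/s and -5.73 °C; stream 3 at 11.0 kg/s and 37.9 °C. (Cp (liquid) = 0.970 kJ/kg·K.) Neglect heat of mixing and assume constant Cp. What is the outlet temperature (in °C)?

T_out = 7.37 °C

Adiabatic, steady state ⇒ Σ ṁᵢCp,ᵢ(T_out − Tᵢ) = 0
T_out = Σ ṁᵢCp,ᵢTᵢ / Σ ṁᵢCp,ᵢ
      = 217.88 / 29.575 = 7.3669 °C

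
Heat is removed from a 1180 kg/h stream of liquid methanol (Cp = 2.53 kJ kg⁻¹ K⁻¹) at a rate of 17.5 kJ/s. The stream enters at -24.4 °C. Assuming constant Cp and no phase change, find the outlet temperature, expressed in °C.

Q = 17.5 kJ/s = 63000 kJ/h
ΔT = Q/(ṁ·Cp) = 63000/(1180×2.53) = 21.103 K
T_out = -24.4 − 21.103 = -45.503 °C

T_out = -45.5 °C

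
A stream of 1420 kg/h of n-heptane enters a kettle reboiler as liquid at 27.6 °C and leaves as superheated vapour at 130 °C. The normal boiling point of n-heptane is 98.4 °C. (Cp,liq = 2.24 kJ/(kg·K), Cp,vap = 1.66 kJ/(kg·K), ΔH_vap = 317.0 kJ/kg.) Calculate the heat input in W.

liquid 27.6→98.4 °C: 158.59 kJ/kg
vaporisation at 98.4 °C: 317 kJ/kg
vapour 98.4→130 °C: 52.456 kJ/kg
Δh = 158.59 + 317 + 52.456 = 528.05 kJ/kg
Q = ṁ·Δh = 1420 kg/h × 528.05 kJ/kg = 749830 kJ/h
|Q| = 208.29 kW = 208290 W

Q = 208000 W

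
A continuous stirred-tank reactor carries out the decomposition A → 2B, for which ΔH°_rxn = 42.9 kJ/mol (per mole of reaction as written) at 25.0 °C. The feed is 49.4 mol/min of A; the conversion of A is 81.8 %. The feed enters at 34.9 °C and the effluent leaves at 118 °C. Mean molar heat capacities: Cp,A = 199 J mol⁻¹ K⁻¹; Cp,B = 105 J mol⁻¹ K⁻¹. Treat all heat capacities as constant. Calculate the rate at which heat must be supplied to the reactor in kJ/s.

Extent of reaction ξ = 0.818 × 49.4 = 40.409 mol/min
Reaction term: ξ·ΔH°_rxn = 40.409 × 42.9 = 1733.6 kJ/min
Sensible, feed 34.9→25 °C: -97.323 kJ/min
Outlet flows (mol/min): A 8.9908, B 80.818
Sensible, products 25→118 °C: 955.58 kJ/min
Q = ΔH = 2591.8 kJ/min = 43.197 kW
Heat supplied = 43.197 kJ/s

Q_in = 43.2 kJ/s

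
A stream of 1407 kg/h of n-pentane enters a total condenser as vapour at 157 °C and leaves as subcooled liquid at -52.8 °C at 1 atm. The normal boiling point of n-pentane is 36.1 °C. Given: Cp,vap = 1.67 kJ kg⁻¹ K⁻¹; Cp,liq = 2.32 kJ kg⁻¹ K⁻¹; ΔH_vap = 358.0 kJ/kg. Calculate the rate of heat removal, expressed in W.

vapour 157→36.1 °C: -201.9 kJ/kg
condensation at 36.1 °C: -358 kJ/kg
liquid 36.1→-52.8 °C: -206.25 kJ/kg
Δh = -201.9 + -358 + -206.25 = -766.15 kJ/kg
Q = ṁ·Δh = 1407 kg/h × -766.15 kJ/kg = -1.078e+06 kJ/h
|Q| = 299.44 kW = 299440 W

Q_c = 299000 W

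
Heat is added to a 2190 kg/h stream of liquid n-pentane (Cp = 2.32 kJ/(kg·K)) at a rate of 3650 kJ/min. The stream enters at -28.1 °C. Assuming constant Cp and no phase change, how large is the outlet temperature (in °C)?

T_out = 15.0 °C

Q = 3650 kJ/min = 219000 kJ/h
ΔT = Q/(ṁ·Cp) = 219000/(2190×2.32) = 43.103 K
T_out = -28.1 + 43.103 = 15.003 °C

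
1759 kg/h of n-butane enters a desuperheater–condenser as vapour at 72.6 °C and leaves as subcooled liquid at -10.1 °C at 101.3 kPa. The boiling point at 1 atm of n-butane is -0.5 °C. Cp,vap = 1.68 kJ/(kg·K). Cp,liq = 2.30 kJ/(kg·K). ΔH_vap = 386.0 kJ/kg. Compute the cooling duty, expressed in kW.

Q_c = 259 kW

vapour 72.6→-0.5 °C: -122.81 kJ/kg
condensation at -0.5 °C: -386 kJ/kg
liquid -0.5→-10.1 °C: -22.08 kJ/kg
Δh = -122.81 + -386 + -22.08 = -530.89 kJ/kg
Q = ṁ·Δh = 1759 kg/h × -530.89 kJ/kg = -933830 kJ/h
|Q| = 259.4 kW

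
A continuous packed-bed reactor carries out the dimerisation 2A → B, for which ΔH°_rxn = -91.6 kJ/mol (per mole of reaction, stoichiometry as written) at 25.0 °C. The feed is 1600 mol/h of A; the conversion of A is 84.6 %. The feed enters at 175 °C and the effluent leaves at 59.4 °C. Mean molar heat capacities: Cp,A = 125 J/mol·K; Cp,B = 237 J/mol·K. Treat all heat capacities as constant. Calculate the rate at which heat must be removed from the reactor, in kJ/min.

Q_out = 1420 kJ/min

Extent of reaction ξ = 0.846 × 1600 / 2 = 676.8 mol/h
Reaction term: ξ·ΔH°_rxn = 676.8 × -91.6 = -61995 kJ/h
Sensible, feed 175→25 °C: -30000 kJ/h
Outlet flows (mol/h): A 246.4, B 676.8
Sensible, products 25→59.4 °C: 6577.3 kJ/h
Q = ΔH = -85418 kJ/h = -23.727 kW
Heat removed = 1423.6 kJ/min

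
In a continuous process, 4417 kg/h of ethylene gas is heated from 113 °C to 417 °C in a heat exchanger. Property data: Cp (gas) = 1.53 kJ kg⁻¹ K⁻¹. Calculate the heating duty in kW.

Q = 571 kW

Q = ṁ·Cp·ΔT = 4417 × 1.53 × (417 − 113) = 2.0544e+06 kJ/h
Converting: 2.0544e+06 / 3600 s = 570.68 kW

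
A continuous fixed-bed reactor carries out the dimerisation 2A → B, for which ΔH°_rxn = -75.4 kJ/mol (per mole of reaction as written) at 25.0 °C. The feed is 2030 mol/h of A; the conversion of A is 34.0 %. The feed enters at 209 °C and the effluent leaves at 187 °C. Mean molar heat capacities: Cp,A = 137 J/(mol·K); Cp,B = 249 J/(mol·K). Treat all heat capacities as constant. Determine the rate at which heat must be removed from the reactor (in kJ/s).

Extent of reaction ξ = 0.340 × 2030 / 2 = 345.1 mol/h
Reaction term: ξ·ΔH°_rxn = 345.1 × -75.4 = -26021 kJ/h
Sensible, feed 209→25 °C: -51172 kJ/h
Outlet flows (mol/h): A 1339.8, B 345.1
Sensible, products 25→187 °C: 43656 kJ/h
Q = ΔH = -33537 kJ/h = -9.3157 kW
Heat removed = 9.3157 kJ/s

Q_out = 9.32 kJ/s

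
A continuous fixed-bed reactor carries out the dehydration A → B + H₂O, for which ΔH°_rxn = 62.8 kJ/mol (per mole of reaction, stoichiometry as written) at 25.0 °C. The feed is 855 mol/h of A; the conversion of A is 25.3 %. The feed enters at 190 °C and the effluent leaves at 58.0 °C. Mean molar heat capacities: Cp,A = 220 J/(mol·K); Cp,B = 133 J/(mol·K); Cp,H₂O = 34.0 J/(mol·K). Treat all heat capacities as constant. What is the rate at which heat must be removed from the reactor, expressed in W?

Extent of reaction ξ = 0.253 × 855 = 216.31 mol/h
Reaction term: ξ·ΔH°_rxn = 216.31 × 62.8 = 13585 kJ/h
Sensible, feed 190→25 °C: -31036 kJ/h
Outlet flows (mol/h): A 638.68, B 216.31, H₂O 216.31
Sensible, products 25→58.0 °C: 5829 kJ/h
Q = ΔH = -11623 kJ/h = -3.2286 kW
Heat removed = 3228.6 W

Q_out = 3230 W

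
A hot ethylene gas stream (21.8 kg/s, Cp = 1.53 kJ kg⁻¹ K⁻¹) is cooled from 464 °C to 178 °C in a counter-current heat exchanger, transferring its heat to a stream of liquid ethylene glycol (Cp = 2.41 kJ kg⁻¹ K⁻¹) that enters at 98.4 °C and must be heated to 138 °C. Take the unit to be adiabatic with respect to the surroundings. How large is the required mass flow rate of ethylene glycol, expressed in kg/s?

ṁ_c = 100 kg/s

Heat released by hot stream: Q = 21.8 × 1.53 × (464 − 178) = 9539.2 kJ/s
Energy balance on cold side (adiabatic exchanger): Q = ṁ_c·Cp_c·(T_c,out − T_c,in)
ṁ_c = 9539.2 / [2.41 × (138 − 98.4)] = 99.954 kg/s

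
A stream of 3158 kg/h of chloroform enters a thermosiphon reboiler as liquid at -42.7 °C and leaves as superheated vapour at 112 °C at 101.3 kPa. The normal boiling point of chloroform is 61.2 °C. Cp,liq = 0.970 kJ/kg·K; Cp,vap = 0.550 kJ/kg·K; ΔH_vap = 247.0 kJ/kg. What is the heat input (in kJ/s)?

liquid -42.7→61.2 °C: 100.78 kJ/kg
vaporisation at 61.2 °C: 247 kJ/kg
vapour 61.2→112 °C: 27.94 kJ/kg
Δh = 100.78 + 247 + 27.94 = 375.72 kJ/kg
Q = ṁ·Δh = 3158 kg/h × 375.72 kJ/kg = 1.1865e+06 kJ/h
|Q| = 329.59 kW

Q = 330 kJ/s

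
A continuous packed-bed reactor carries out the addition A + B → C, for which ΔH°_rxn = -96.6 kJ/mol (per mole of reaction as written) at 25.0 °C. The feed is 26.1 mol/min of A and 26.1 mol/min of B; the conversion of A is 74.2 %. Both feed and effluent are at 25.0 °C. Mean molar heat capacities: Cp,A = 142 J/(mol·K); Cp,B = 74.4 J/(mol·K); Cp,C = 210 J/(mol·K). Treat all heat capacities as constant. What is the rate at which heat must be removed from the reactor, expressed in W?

Q_out = 31200 W

Extent of reaction ξ = 0.742 × 26.1 = 19.366 mol/min
Reaction term: ξ·ΔH°_rxn = 19.366 × -96.6 = -1870.8 kJ/min
Q = ΔH = -1870.8 kJ/min = -31.18 kW
Heat removed = 31180 W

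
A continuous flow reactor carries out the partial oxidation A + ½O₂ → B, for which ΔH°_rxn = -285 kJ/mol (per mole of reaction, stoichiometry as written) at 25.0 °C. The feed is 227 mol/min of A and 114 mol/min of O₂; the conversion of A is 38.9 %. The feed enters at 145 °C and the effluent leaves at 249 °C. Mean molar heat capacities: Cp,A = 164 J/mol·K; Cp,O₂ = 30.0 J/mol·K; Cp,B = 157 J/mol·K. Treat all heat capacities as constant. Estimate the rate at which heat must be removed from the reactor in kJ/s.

Extent of reaction ξ = 0.389 × 227 = 88.303 mol/min
Reaction term: ξ·ΔH°_rxn = 88.303 × -285 = -25166 kJ/min
Sensible, feed 145→25 °C: -4877.8 kJ/min
Outlet flows (mol/min): A 138.7, O₂ 69.849, B 88.303
Sensible, products 25→249 °C: 8670 kJ/min
Q = ΔH = -21374 kJ/min = -356.24 kW
Heat removed = 356.24 kJ/s

Q_out = 356 kJ/s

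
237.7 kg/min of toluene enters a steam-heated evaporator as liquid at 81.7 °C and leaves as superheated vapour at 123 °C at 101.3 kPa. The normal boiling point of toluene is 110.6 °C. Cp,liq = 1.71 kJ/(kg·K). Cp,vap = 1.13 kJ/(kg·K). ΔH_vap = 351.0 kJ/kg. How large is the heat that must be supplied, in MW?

liquid 81.7→110.6 °C: 49.419 kJ/kg
vaporisation at 110.6 °C: 351 kJ/kg
vapour 110.6→123 °C: 14.012 kJ/kg
Δh = 49.419 + 351 + 14.012 = 414.43 kJ/kg
Q = ṁ·Δh = 237.7 kg/min × 414.43 kJ/kg = 98510 kJ/min
|Q| = 1641.8 kW = 1.6418 MW

Q = 1.64 MW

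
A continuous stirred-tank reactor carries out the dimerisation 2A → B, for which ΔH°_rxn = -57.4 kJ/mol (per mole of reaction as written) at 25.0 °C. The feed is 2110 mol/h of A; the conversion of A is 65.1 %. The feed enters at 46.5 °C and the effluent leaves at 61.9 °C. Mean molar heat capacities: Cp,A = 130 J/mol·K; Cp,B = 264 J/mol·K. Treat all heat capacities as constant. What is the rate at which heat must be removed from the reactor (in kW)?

Extent of reaction ξ = 0.651 × 2110 / 2 = 686.81 mol/h
Reaction term: ξ·ΔH°_rxn = 686.81 × -57.4 = -39423 kJ/h
Sensible, feed 46.5→25 °C: -5897.4 kJ/h
Outlet flows (mol/h): A 736.39, B 686.81
Sensible, products 25→61.9 °C: 10223 kJ/h
Q = ΔH = -35097 kJ/h = -9.7492 kW
Heat removed = 9.7492 kW

Q_out = 9.75 kW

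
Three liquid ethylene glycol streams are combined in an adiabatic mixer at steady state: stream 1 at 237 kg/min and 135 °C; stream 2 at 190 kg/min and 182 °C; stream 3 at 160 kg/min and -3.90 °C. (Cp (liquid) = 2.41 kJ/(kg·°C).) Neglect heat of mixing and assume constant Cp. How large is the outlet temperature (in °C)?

T_out = 112 °C

Energy balance with Q = 0: Σ ṁᵢCp,ᵢ(T_out − Tᵢ) = 0
Σ ṁᵢCp,ᵢTᵢ = 237×2.41×135 + 190×2.41×182 + 160×2.41×-3.90 = 158940
Σ ṁᵢCp,ᵢ = 237×2.41 + 190×2.41 + 160×2.41 = 1414.7
T_out = 158940 / 1414.7 = 112.35 °C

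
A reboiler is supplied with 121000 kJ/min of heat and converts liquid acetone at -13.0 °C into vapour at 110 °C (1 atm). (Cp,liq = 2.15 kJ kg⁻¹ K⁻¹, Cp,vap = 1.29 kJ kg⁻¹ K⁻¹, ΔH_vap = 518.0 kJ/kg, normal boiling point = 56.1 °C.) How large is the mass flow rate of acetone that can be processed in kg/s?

ṁ = 2.74 kg/s

Δh = 2.15×(56.1−-13.0) + 518.0 + 1.29×(110−56.1) = 736.1 kJ/kg
Q = 121000 kJ/min = 2016.7 kJ/s = 2016.7 kJ/s
ṁ = Q/Δh = 2016.7 / 736.1 = 2.7397 kg/s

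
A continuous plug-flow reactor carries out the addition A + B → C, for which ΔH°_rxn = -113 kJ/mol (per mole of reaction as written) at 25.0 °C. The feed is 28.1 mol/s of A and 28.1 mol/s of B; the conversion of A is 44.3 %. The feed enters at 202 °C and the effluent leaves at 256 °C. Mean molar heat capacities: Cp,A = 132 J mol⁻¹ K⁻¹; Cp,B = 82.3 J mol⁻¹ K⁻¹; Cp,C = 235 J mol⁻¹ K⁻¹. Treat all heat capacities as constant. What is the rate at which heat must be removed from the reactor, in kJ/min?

Extent of reaction ξ = 0.443 × 28.1 = 12.448 mol/s
Reaction term: ξ·ΔH°_rxn = 12.448 × -113 = -1406.7 kJ/s
Sensible, feed 202→25 °C: -1065.9 kJ/s
Outlet flows (mol/s): A 15.652, B 15.652, C 12.448
Sensible, products 25→256 °C: 1450.6 kJ/s
Q = ΔH = -1022 kJ/s = -1022 kW
Heat removed = 61317 kJ/min

Q_out = 61300 kJ/min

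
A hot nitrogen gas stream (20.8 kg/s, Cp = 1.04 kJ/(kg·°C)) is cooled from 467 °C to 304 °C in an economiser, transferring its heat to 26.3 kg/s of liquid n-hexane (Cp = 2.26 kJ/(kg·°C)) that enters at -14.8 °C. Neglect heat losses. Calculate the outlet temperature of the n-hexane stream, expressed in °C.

Heat released by hot stream: Q = 20.8 × 1.04 × (467 − 304) = 3526 kJ/s
Energy balance on cold side (adiabatic exchanger): Q = ṁ_c·Cp_c·(T_c,out − T_c,in)
T_c,out = -14.8 + 3526/(26.3 × 2.26) = 44.523 °C

T_c,out = 44.5 °C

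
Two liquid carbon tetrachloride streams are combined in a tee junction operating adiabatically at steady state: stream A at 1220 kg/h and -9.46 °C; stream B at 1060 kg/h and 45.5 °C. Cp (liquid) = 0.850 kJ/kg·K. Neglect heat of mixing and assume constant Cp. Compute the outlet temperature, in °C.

Adiabatic, steady state ⇒ Σ ṁᵢCp,ᵢ(T_out − Tᵢ) = 0
T_out = Σ ṁᵢCp,ᵢTᵢ / Σ ṁᵢCp,ᵢ
      = 31185 / 1938 = 16.092 °C

T_out = 16.1 °C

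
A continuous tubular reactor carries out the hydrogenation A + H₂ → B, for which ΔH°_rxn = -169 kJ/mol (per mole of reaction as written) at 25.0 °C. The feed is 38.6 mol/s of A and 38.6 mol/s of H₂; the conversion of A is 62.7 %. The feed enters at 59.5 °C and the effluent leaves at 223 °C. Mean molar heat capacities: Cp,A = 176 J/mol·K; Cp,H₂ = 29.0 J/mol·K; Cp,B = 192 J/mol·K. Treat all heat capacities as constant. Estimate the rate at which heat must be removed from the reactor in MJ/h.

Q_out = 10300 MJ/h

Extent of reaction ξ = 0.627 × 38.6 = 24.202 mol/s
Reaction term: ξ·ΔH°_rxn = 24.202 × -169 = -4090.2 kJ/s
Sensible, feed 59.5→25 °C: -273 kJ/s
Outlet flows (mol/s): A 14.398, H₂ 14.398, B 24.202
Sensible, products 25→223 °C: 1504.5 kJ/s
Q = ΔH = -2858.7 kJ/s = -2858.7 kW
Heat removed = 10291 MJ/h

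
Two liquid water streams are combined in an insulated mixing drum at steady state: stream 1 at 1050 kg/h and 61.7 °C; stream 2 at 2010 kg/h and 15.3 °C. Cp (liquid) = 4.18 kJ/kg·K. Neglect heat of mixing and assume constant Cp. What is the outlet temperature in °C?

T_out = 31.2 °C

Adiabatic, steady state ⇒ Σ ṁᵢCp,ᵢ(T_out − Tᵢ) = 0
T_out = Σ ṁᵢCp,ᵢTᵢ / Σ ṁᵢCp,ᵢ
      = 399350 / 12791 = 31.222 °C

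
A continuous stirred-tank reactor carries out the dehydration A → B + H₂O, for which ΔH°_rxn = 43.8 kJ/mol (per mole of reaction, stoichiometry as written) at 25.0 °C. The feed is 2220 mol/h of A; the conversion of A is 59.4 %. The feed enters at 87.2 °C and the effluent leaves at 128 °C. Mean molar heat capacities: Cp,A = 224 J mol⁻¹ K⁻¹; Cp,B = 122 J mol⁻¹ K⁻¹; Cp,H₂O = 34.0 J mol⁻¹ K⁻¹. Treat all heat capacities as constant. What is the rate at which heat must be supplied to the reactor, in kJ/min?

Extent of reaction ξ = 0.594 × 2220 = 1318.7 mol/h
Reaction term: ξ·ΔH°_rxn = 1318.7 × 43.8 = 57758 kJ/h
Sensible, feed 87.2→25 °C: -30931 kJ/h
Outlet flows (mol/h): A 901.32, B 1318.7, H₂O 1318.7
Sensible, products 25→128 °C: 41984 kJ/h
Q = ΔH = 68811 kJ/h = 19.114 kW
Heat supplied = 1146.9 kJ/min

Q_in = 1150 kJ/min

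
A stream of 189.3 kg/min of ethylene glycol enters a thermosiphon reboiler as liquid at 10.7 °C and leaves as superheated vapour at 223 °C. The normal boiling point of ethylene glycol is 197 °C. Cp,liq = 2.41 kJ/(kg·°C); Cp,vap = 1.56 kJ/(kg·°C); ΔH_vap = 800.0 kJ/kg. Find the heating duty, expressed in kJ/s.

Q = 4070 kJ/s

liquid 10.7→197 °C: 448.98 kJ/kg
vaporisation at 197 °C: 800 kJ/kg
vapour 197→223 °C: 40.56 kJ/kg
Δh = 448.98 + 800 + 40.56 = 1289.5 kJ/kg
Q = ṁ·Δh = 189.3 kg/min × 1289.5 kJ/kg = 244110 kJ/min
|Q| = 4068.5 kW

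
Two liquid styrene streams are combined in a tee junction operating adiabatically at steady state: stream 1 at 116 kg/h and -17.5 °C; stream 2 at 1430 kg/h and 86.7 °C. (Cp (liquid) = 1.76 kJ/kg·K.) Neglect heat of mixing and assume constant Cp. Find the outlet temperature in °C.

T_out = 78.9 °C

Energy balance with Q = 0: Σ ṁᵢCp,ᵢ(T_out − Tᵢ) = 0
T_out = Σ ṁᵢCp,ᵢTᵢ / Σ ṁᵢCp,ᵢ
      = 214630 / 2721 = 78.882 °C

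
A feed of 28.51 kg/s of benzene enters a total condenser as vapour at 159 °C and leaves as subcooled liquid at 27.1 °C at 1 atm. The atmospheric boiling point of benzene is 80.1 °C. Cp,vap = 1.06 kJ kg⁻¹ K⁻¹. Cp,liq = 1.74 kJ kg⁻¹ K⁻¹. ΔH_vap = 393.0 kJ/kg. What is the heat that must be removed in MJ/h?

vapour 159→80.1 °C: -83.634 kJ/kg
condensation at 80.1 °C: -393 kJ/kg
liquid 80.1→27.1 °C: -92.22 kJ/kg
Δh = -83.634 + -393 + -92.22 = -568.85 kJ/kg
Q = ṁ·Δh = 28.51 kg/s × -568.85 kJ/kg = -16218 kJ/s
|Q| = 16218 kW = 58385 MJ/h

Q_c = 58400 MJ/h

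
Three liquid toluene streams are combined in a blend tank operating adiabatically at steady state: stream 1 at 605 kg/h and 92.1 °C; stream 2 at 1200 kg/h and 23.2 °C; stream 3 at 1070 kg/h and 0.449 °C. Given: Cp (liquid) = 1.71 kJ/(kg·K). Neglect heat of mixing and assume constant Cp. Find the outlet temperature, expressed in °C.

T_out = 29.2 °C

No heat crosses the boundary, so H_out = H_in.
Σ ṁᵢCp,ᵢTᵢ = 605×1.71×92.1 + 1200×1.71×23.2 + 1070×1.71×0.449 = 143710
Σ ṁᵢCp,ᵢ = 605×1.71 + 1200×1.71 + 1070×1.71 = 4916.2
T_out = 143710 / 4916.2 = 29.232 °C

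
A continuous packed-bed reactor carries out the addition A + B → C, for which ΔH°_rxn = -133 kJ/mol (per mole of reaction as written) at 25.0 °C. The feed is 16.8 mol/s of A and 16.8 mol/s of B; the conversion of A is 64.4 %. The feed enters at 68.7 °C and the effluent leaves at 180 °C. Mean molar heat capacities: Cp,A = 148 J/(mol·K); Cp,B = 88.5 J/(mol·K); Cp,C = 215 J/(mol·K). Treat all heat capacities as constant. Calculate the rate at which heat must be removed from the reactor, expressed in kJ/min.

Q_out = 62000 kJ/min

Extent of reaction ξ = 0.644 × 16.8 = 10.819 mol/s
Reaction term: ξ·ΔH°_rxn = 10.819 × -133 = -1439 kJ/s
Sensible, feed 68.7→25 °C: -173.63 kJ/s
Outlet flows (mol/s): A 5.9808, B 5.9808, C 10.819
Sensible, products 25→180 °C: 579.79 kJ/s
Q = ΔH = -1032.8 kJ/s = -1032.8 kW
Heat removed = 61967 kJ/min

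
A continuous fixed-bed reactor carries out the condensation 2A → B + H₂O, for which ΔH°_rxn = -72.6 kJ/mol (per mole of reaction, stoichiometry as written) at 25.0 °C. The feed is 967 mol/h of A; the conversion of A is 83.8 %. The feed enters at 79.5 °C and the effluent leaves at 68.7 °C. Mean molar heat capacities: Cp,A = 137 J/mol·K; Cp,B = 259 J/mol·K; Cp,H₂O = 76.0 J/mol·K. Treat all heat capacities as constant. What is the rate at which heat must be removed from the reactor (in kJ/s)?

Extent of reaction ξ = 0.838 × 967 / 2 = 405.17 mol/h
Reaction term: ξ·ΔH°_rxn = 405.17 × -72.6 = -29416 kJ/h
Sensible, feed 79.5→25 °C: -7220.1 kJ/h
Outlet flows (mol/h): A 156.65, B 405.17, H₂O 405.17
Sensible, products 25→68.7 °C: 6869.4 kJ/h
Q = ΔH = -29766 kJ/h = -8.2684 kW
Heat removed = 8.2684 kJ/s

Q_out = 8.27 kJ/s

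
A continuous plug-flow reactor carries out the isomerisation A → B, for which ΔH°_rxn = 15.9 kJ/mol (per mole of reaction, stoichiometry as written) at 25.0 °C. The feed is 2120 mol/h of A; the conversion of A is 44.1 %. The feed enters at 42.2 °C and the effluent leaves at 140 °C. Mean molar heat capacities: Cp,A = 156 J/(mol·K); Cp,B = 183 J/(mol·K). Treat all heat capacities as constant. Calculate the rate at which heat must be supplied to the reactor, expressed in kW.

Q_in = 13.9 kW

Extent of reaction ξ = 0.441 × 2120 = 934.92 mol/h
Reaction term: ξ·ΔH°_rxn = 934.92 × 15.9 = 14865 kJ/h
Sensible, feed 42.2→25 °C: -5688.4 kJ/h
Outlet flows (mol/h): A 1185.1, B 934.92
Sensible, products 25→140 °C: 40936 kJ/h
Q = ΔH = 50113 kJ/h = 13.92 kW
Heat supplied = 13.92 kW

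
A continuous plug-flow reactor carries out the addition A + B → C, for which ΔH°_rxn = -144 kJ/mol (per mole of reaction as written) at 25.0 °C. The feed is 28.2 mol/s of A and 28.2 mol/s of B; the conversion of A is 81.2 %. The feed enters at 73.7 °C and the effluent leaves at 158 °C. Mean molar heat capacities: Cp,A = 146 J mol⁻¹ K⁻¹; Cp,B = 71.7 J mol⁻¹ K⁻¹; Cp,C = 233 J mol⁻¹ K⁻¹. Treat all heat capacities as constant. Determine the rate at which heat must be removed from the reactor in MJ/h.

Extent of reaction ξ = 0.812 × 28.2 = 22.898 mol/s
Reaction term: ξ·ΔH°_rxn = 22.898 × -144 = -3297.4 kJ/s
Sensible, feed 73.7→25 °C: -298.98 kJ/s
Outlet flows (mol/s): A 5.3016, B 5.3016, C 22.898
Sensible, products 25→158 °C: 863.1 kJ/s
Q = ΔH = -2733.2 kJ/s = -2733.2 kW
Heat removed = 9839.7 MJ/h

Q_out = 9840 MJ/h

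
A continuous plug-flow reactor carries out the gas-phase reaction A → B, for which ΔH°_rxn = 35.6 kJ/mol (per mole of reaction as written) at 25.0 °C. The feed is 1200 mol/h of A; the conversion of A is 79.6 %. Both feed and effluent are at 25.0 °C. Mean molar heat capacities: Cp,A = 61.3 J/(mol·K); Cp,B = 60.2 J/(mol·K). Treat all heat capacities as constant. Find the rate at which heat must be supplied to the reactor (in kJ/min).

Q_in = 567 kJ/min

Extent of reaction ξ = 0.796 × 1200 = 955.2 mol/h
Reaction term: ξ·ΔH°_rxn = 955.2 × 35.6 = 34005 kJ/h
Q = ΔH = 34005 kJ/h = 9.4459 kW
Heat supplied = 566.75 kJ/min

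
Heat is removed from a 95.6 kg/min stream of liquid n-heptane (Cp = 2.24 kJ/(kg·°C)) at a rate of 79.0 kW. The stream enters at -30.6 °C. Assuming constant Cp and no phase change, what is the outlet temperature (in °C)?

Q = 79.0 kW = 4740 kJ/min
ΔT = Q/(ṁ·Cp) = 4740/(95.6×2.24) = 22.135 K
T_out = -30.6 − 22.135 = -52.735 °C

T_out = -52.7 °C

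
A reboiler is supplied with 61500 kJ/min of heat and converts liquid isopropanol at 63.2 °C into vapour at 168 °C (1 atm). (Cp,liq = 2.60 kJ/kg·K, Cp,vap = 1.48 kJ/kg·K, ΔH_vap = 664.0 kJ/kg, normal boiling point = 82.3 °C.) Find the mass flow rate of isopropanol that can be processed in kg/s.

Δh = 2.60×(82.3−63.2) + 664.0 + 1.48×(168−82.3) = 840.5 kJ/kg
Q = 61500 kJ/min = 1025 kJ/s = 1025 kJ/s
ṁ = Q/Δh = 1025 / 840.5 = 1.2195 kg/s

ṁ = 1.22 kg/s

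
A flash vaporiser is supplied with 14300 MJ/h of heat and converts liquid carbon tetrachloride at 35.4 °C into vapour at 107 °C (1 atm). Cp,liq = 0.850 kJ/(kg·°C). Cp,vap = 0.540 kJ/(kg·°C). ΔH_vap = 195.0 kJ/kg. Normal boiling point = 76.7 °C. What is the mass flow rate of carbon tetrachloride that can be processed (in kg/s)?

ṁ = 16.1 kg/s

Δh = 0.850×(76.7−35.4) + 195.0 + 0.540×(107−76.7) = 246.47 kJ/kg
Q = 14300 MJ/h = 3972.2 kJ/s = 3972.2 kJ/s
ṁ = Q/Δh = 3972.2 / 246.47 = 16.117 kg/s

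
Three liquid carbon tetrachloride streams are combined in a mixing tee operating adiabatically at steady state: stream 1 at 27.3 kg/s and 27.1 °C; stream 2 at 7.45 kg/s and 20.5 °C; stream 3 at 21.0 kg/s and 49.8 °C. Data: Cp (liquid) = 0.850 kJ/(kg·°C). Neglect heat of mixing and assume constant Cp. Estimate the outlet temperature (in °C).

Energy balance with Q = 0: Σ ṁᵢCp,ᵢ(T_out − Tᵢ) = 0
T_out = Σ ṁᵢCp,ᵢTᵢ / Σ ṁᵢCp,ᵢ
      = 1647.6 / 47.387 = 34.769 °C

T_out = 34.8 °C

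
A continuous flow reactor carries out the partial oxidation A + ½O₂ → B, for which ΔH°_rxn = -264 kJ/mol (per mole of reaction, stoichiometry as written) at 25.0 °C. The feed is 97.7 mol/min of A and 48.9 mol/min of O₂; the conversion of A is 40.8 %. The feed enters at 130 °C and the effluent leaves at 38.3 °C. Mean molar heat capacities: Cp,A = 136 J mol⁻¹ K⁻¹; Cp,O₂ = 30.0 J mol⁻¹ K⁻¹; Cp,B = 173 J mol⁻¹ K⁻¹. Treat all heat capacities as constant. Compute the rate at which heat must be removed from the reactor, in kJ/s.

Q_out = 198 kJ/s

Extent of reaction ξ = 0.408 × 97.7 = 39.862 mol/min
Reaction term: ξ·ΔH°_rxn = 39.862 × -264 = -10523 kJ/min
Sensible, feed 130→25 °C: -1549.2 kJ/min
Outlet flows (mol/min): A 57.838, O₂ 28.969, B 39.862
Sensible, products 25→38.3 °C: 207.89 kJ/min
Q = ΔH = -11865 kJ/min = -197.75 kW
Heat removed = 197.75 kJ/s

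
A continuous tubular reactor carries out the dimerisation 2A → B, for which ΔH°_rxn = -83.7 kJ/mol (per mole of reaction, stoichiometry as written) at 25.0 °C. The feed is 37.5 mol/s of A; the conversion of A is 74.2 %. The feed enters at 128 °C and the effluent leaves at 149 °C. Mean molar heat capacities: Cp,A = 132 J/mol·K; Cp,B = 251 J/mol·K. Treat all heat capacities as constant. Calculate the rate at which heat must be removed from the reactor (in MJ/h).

Q_out = 3900 MJ/h

Extent of reaction ξ = 0.742 × 37.5 / 2 = 13.912 mol/s
Reaction term: ξ·ΔH°_rxn = 13.912 × -83.7 = -1164.5 kJ/s
Sensible, feed 128→25 °C: -509.85 kJ/s
Outlet flows (mol/s): A 9.675, B 13.912
Sensible, products 25→149 °C: 591.37 kJ/s
Q = ΔH = -1083 kJ/s = -1083 kW
Heat removed = 3898.6 MJ/h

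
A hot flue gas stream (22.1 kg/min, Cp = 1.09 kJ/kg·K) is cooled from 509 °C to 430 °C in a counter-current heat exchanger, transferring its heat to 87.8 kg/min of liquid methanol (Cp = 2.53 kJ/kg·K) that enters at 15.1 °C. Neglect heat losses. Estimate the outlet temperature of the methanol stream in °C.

T_c,out = 23.7 °C

Heat released by hot stream: Q = 22.1 × 1.09 × (509 − 430) = 1903 kJ/min
Energy balance on cold side (adiabatic exchanger): Q = ṁ_c·Cp_c·(T_c,out − T_c,in)
T_c,out = 15.1 + 1903/(87.8 × 2.53) = 23.667 °C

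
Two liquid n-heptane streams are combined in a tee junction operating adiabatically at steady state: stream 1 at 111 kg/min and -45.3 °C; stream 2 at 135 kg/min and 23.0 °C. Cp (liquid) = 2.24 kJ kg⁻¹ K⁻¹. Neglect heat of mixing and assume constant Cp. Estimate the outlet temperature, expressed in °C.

T_out = -7.82 °C

No heat crosses the boundary, so H_out = H_in.
T_out = Σ ṁᵢCp,ᵢTᵢ / Σ ṁᵢCp,ᵢ
      = -4308.2 / 551.04 = -7.8183 °C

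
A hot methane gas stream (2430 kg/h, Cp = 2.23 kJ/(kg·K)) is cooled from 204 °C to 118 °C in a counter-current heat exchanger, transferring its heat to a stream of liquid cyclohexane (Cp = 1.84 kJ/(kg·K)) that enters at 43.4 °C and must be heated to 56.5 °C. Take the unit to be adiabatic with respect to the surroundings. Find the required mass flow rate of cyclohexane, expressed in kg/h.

ṁ_c = 19300 kg/h

Heat released by hot stream: Q = 2430 × 2.23 × (204 − 118) = 466030 kJ/h
Energy balance on cold side (adiabatic exchanger): Q = ṁ_c·Cp_c·(T_c,out − T_c,in)
ṁ_c = 466030 / [1.84 × (56.5 − 43.4)] = 19334 kg/h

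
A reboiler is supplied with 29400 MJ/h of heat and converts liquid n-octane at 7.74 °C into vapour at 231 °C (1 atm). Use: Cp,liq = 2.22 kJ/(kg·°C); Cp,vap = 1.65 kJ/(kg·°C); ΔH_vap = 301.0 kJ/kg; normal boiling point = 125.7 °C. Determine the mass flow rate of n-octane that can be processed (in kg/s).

ṁ = 11.1 kg/s

Δh = 2.22×(125.7−7.74) + 301.0 + 1.65×(231−125.7) = 736.62 kJ/kg
Q = 29400 MJ/h = 8166.7 kJ/s = 8166.7 kJ/s
ṁ = Q/Δh = 8166.7 / 736.62 = 11.087 kg/s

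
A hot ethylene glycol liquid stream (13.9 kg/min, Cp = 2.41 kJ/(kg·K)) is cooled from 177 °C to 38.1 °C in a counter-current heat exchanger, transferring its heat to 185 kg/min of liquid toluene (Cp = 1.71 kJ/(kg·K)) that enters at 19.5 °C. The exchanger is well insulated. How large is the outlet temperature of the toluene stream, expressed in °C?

Heat released by hot stream: Q = 13.9 × 2.41 × (177 − 38.1) = 4653 kJ/min
Energy balance on cold side (adiabatic exchanger): Q = ṁ_c·Cp_c·(T_c,out − T_c,in)
T_c,out = 19.5 + 4653/(185 × 1.71) = 34.208 °C

T_c,out = 34.2 °C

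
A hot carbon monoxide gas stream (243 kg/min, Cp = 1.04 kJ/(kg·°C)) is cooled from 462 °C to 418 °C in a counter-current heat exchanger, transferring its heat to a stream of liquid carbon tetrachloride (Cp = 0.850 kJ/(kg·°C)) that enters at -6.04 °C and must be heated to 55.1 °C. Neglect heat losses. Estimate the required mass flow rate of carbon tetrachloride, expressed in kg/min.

ṁ_c = 214 kg/min

Heat released by hot stream: Q = 243 × 1.04 × (462 − 418) = 11120 kJ/min
Energy balance on cold side (adiabatic exchanger): Q = ṁ_c·Cp_c·(T_c,out − T_c,in)
ṁ_c = 11120 / [0.850 × (55.1 − -6.04)] = 213.97 kg/min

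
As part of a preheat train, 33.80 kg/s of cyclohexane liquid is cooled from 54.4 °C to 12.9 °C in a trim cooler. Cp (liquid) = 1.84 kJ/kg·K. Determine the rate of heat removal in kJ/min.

Q = ṁ·Cp·ΔT = 33.80 × 1.84 × (12.9 − 54.4) = -2581 kJ/s
Cooling duty = 154860 kJ/min

Q_c = 155000 kJ/min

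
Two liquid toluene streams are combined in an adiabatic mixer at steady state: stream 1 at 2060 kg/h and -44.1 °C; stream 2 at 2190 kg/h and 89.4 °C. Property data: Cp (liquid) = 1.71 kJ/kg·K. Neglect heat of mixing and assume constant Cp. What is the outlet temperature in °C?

Adiabatic, steady state ⇒ Σ ṁᵢCp,ᵢ(T_out − Tᵢ) = 0
T_out = Σ ṁᵢCp,ᵢTᵢ / Σ ṁᵢCp,ᵢ
      = 179450 / 7267.5 = 24.692 °C

T_out = 24.7 °C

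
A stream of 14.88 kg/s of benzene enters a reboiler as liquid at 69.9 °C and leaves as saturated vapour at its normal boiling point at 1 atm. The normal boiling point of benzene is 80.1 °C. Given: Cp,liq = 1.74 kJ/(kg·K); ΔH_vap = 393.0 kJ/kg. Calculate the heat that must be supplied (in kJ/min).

liquid 69.9→80.1 °C: 17.748 kJ/kg
vaporisation at 80.1 °C: 393 kJ/kg
Δh = 17.748 + 393 = 410.75 kJ/kg
Q = ṁ·Δh = 14.88 kg/s × 410.75 kJ/kg = 6111.9 kJ/s
|Q| = 6111.9 kW = 366720 kJ/min

Q = 367000 kJ/min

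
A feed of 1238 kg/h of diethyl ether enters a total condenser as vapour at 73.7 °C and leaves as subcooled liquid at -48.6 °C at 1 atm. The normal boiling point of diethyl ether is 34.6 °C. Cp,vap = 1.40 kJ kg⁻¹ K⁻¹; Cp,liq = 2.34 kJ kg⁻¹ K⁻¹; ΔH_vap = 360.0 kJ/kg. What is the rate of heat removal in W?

Q_c = 210000 W

vapour 73.7→34.6 °C: -54.74 kJ/kg
condensation at 34.6 °C: -360 kJ/kg
liquid 34.6→-48.6 °C: -194.69 kJ/kg
Δh = -54.74 + -360 + -194.69 = -609.43 kJ/kg
Q = ṁ·Δh = 1238 kg/h × -609.43 kJ/kg = -754470 kJ/h
|Q| = 209.58 kW = 209580 W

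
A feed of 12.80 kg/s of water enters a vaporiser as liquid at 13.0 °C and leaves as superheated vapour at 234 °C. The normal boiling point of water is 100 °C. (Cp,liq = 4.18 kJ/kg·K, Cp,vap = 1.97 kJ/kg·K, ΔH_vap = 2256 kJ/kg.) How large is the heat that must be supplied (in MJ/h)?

Q = 133000 MJ/h

liquid 13.0→100 °C: 363.66 kJ/kg
vaporisation at 100 °C: 2256 kJ/kg
vapour 100→234 °C: 263.98 kJ/kg
Δh = 363.66 + 2256 + 263.98 = 2883.6 kJ/kg
Q = ṁ·Δh = 12.80 kg/s × 2883.6 kJ/kg = 36911 kJ/s
|Q| = 36911 kW = 132880 MJ/h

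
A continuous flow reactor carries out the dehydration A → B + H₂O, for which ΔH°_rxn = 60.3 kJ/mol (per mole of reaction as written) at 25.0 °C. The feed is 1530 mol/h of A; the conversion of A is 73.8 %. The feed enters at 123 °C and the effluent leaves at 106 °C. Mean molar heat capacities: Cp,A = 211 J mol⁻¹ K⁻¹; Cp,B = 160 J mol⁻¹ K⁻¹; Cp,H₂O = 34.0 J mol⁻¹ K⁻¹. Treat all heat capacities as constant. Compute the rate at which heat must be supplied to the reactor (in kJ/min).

Q_in = 1020 kJ/min

Extent of reaction ξ = 0.738 × 1530 = 1129.1 mol/h
Reaction term: ξ·ΔH°_rxn = 1129.1 × 60.3 = 68087 kJ/h
Sensible, feed 123→25 °C: -31637 kJ/h
Outlet flows (mol/h): A 400.86, B 1129.1, H₂O 1129.1
Sensible, products 25→106 °C: 24594 kJ/h
Q = ΔH = 61044 kJ/h = 16.957 kW
Heat supplied = 1017.4 kJ/min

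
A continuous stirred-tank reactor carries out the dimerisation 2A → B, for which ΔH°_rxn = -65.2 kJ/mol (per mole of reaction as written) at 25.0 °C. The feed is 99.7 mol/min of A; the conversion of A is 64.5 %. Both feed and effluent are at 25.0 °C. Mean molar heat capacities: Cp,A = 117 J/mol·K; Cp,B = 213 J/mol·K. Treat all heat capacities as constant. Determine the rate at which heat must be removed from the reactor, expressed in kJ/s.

Q_out = 34.9 kJ/s

Extent of reaction ξ = 0.645 × 99.7 / 2 = 32.153 mol/min
Reaction term: ξ·ΔH°_rxn = 32.153 × -65.2 = -2096.4 kJ/min
Q = ΔH = -2096.4 kJ/min = -34.94 kW
Heat removed = 34.94 kJ/s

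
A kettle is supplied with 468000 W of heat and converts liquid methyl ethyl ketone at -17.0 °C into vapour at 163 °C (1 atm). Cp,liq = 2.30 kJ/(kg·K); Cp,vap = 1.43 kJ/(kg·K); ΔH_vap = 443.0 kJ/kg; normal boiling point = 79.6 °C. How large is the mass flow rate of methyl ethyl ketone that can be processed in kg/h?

ṁ = 2150 kg/h

Δh = 2.30×(79.6−-17.0) + 443.0 + 1.43×(163−79.6) = 784.44 kJ/kg
Q = 468000 W = 468 kJ/s = 1.6848e+06 kJ/h
ṁ = Q/Δh = 1.6848e+06 / 784.44 = 2147.8 kg/h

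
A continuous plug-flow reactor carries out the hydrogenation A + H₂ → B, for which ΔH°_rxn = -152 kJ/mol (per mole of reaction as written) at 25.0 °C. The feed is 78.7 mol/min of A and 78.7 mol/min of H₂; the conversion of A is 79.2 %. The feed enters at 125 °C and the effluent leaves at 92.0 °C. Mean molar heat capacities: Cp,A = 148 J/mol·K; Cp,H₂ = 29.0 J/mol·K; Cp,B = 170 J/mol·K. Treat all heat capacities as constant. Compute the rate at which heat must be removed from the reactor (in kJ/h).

Q_out = 598000 kJ/h

Extent of reaction ξ = 0.792 × 78.7 = 62.33 mol/min
Reaction term: ξ·ΔH°_rxn = 62.33 × -152 = -9474.2 kJ/min
Sensible, feed 125→25 °C: -1393 kJ/min
Outlet flows (mol/min): A 16.37, H₂ 16.37, B 62.33
Sensible, products 25→92.0 °C: 904.07 kJ/min
Q = ΔH = -9963.1 kJ/min = -166.05 kW
Heat removed = 597790 kJ/h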